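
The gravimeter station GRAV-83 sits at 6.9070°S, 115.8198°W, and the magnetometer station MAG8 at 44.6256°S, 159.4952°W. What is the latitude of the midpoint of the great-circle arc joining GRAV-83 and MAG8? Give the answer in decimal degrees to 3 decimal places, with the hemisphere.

27.424°S

Bx = cos φ₂ cos Δλ = 0.514756,  By = cos φ₂ sin Δλ = -0.491489
φₘ = atan2(sin φ₁ + sin φ₂, √((cos φ₁ + Bx)² + By²)) = -27.42377°
λₘ = λ₁ + atan2(By, cos φ₁ + Bx) = -133.87728°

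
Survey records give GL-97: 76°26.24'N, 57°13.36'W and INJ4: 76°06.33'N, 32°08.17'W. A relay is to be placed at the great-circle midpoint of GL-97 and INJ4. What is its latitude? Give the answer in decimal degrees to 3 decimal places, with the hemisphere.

76.587°N

GL-97: φ = +76.43733°, λ = -57.22267°
INJ4: φ = +76.10550°, λ = -32.13617°
Bx = cos φ₂ cos Δλ = 0.217483,  By = cos φ₂ sin Δλ = 0.101814
φₘ = atan2(sin φ₁ + sin φ₂, √((cos φ₁ + Bx)² + By²)) = 76.58706°
λₘ = λ₁ + atan2(By, cos φ₁ + Bx) = -44.52832°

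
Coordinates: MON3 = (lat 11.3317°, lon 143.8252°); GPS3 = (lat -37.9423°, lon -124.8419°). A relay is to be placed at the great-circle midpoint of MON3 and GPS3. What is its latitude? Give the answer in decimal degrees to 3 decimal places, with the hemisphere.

Bx = cos φ₂ cos Δλ = -0.018345,  By = cos φ₂ sin Δλ = 0.788417
φₘ = atan2(sin φ₁ + sin φ₂, √((cos φ₁ + Bx)² + By²)) = -18.58970°
λₘ = λ₁ + atan2(By, cos φ₁ + Bx) = -176.84283°

18.590°S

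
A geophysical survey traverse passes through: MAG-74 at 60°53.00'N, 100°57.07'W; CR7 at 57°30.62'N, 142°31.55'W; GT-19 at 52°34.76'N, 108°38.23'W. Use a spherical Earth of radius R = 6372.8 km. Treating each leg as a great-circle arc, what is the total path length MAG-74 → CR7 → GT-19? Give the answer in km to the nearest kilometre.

MAG-74: φ = +60.88333°, λ = -100.95117°
CR7: φ = +57.51033°, λ = -142.52583°
GT-19: φ = +52.57933°, λ = -108.63717°
MAG-74→CR7: c = 0.369726 rad, d = 2356.19 km
CR7→GT-19: c = 0.345665 rad, d = 2202.86 km
Total = 2356.19 + 2202.86 = 4559.05 km

4559 km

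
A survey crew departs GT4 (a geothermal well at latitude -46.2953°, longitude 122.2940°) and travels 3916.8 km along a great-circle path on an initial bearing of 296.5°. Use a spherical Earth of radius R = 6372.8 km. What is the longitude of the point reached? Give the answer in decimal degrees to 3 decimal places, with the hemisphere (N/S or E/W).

87.781°E

δ = d/R = 3916.8/6372.8 = 0.614612 rad
φ₂ = arcsin(sin φ₁ cos δ + cos φ₁ sin δ cos θ)
   = arcsin(-0.72291·0.81700 + 0.69094·0.57664·0.44620) = -24.38331°
λ₂ = λ₁ + atan2(sin θ sin δ cos φ₁, cos δ − sin φ₁ sin φ₂) = 87.78092°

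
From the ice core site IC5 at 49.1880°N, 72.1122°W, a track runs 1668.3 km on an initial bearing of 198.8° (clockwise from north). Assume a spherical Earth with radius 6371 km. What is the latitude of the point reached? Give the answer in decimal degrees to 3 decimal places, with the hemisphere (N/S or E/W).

δ = d/R = 1668.3/6371 = 0.261858 rad
φ₂ = arcsin(sin φ₁ cos δ + cos φ₁ sin δ cos θ)
   = arcsin(0.75686·0.96591 + 0.65358·0.25888·-0.94665) = 34.81217°
λ₂ = λ₁ + atan2(sin θ sin δ cos φ₁, cos δ − sin φ₁ sin φ₂) = -77.94425°

34.812°N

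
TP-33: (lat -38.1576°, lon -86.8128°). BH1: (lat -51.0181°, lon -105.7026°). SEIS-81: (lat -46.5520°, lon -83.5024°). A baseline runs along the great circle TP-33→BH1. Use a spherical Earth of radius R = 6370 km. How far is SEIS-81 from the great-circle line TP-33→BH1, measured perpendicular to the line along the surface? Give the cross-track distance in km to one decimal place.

795.6 km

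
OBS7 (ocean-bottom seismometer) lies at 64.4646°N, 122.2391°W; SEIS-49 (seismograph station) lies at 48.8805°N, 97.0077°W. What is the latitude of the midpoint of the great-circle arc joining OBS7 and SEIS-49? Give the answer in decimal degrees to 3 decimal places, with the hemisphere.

57.284°N

Bx = cos φ₂ cos Δλ = 0.594889,  By = cos φ₂ sin Δλ = 0.280332
φₘ = atan2(sin φ₁ + sin φ₂, √((cos φ₁ + Bx)² + By²)) = 57.28399°
λₘ = λ₁ + atan2(By, cos φ₁ + Bx) = -106.95668°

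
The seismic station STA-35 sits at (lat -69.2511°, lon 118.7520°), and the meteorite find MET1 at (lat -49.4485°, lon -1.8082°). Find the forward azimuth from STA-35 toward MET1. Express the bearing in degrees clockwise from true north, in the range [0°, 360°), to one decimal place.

224.1°

Δλ = -120.5602°
y = sin Δλ · cos φ₂ = -0.559825
x = cos φ₁ sin φ₂ − sin φ₁ cos φ₂ cos Δλ = -0.578300
θ = atan2(y, x) = -135.9300° → 224.0700° (mod 360°)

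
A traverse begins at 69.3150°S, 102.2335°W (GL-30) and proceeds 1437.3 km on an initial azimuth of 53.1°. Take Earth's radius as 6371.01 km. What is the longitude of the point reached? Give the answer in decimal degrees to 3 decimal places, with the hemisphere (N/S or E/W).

δ = d/R = 1437.3/6371.01 = 0.225600 rad
φ₂ = arcsin(sin φ₁ cos δ + cos φ₁ sin δ cos θ)
   = arcsin(-0.93554·0.97466 + 0.35323·0.22369·0.60042) = -59.81292°
λ₂ = λ₁ + atan2(sin θ sin δ cos φ₁, cos δ − sin φ₁ sin φ₂) = -81.39378°

81.394°W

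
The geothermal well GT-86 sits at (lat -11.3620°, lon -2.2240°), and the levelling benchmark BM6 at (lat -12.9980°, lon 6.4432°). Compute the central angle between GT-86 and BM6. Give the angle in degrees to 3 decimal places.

8.628°

Δφ = -1.6360°,  Δλ = 8.6672°
a = sin²(Δφ/2) + cos φ₁ cos φ₂ sin²(Δλ/2) = 0.005658
c = 2·arcsin(√a) = 0.150586 rad = 8.6279°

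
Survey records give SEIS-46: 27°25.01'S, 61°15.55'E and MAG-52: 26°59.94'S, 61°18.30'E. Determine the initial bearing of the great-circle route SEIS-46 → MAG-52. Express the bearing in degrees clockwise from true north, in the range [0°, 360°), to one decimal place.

SEIS-46: φ = -27.41683°, λ = +61.25917°
MAG-52: φ = -26.99900°, λ = +61.30500°
Δλ = 0.0458°
y = sin Δλ · cos φ₂ = 0.000713
x = cos φ₁ sin φ₂ − sin φ₁ cos φ₂ cos Δλ = 0.007292
θ = atan2(y, x) = 5.5824° → 5.5824° (mod 360°)

5.6°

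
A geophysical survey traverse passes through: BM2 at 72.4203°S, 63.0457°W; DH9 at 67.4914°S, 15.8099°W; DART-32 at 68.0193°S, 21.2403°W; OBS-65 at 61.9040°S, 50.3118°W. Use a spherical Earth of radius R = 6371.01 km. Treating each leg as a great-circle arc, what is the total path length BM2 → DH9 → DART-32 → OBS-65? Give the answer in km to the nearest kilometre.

3571 km

BM2→DH9: c = 0.286692 rad, d = 1826.52 km
DH9→DART-32: c = 0.037030 rad, d = 235.92 km
DART-32→OBS-65: c = 0.236767 rad, d = 1508.44 km
Total = 1826.52 + 235.92 + 1508.44 = 3570.88 km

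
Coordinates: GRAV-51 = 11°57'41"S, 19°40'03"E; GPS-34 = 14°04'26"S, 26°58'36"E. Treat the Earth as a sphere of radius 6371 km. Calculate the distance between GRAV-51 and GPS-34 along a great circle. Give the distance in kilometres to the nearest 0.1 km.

GRAV-51: φ = -11.96139°, λ = +19.66750°
GPS-34: φ = -14.07389°, λ = +26.97667°
Δφ = -2.1125°,  Δλ = 7.3092°
a = sin²(Δφ/2) + cos φ₁ cos φ₂ sin²(Δλ/2) = 0.004195
c = 2·arcsin(√a) = 0.129632 rad = 7.4274°
d = R·c = 6371 × 0.129632 = 825.9 km

825.9 km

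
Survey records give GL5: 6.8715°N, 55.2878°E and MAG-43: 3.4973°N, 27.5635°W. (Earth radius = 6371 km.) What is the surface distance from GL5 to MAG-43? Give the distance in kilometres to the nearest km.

Δφ = -3.3742°,  Δλ = -82.8513°
a = sin²(Δφ/2) + cos φ₁ cos φ₂ sin²(Δλ/2) = 0.434690
c = 2·arcsin(√a) = 1.439803 rad = 82.4946°
d = R·c = 6371 × 1.439803 = 9173.0 km

9173 km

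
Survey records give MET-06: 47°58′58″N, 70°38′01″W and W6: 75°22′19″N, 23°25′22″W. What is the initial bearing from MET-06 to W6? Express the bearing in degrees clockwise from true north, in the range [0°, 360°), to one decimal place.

19.6°

MET-06: φ = +47.98278°, λ = -70.63361°
W6: φ = +75.37194°, λ = -23.42278°
Δλ = 47.2108°
y = sin Δλ · cos φ₂ = 0.185331
x = cos φ₁ sin φ₂ − sin φ₁ cos φ₂ cos Δλ = 0.520203
θ = atan2(y, x) = 19.6093° → 19.6093° (mod 360°)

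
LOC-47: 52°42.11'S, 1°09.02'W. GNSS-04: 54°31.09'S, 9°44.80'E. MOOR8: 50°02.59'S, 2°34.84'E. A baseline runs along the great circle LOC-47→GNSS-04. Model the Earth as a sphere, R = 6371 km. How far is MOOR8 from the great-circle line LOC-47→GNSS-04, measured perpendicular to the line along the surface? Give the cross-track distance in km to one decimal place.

LOC-47: φ = -52.70183°, λ = -1.15033°
GNSS-04: φ = -54.51817°, λ = +9.74667°
MOOR8: φ = -50.04317°, λ = +2.58067°
δ₁₃ = central angle LOC-47→MOOR8 = 0.061673 rad  (haversine)
θ₁₃ = bearing LOC-47→MOOR8 = 42.690°,  θ₁₂ = bearing LOC-47→GNSS-04 = 110.038°
dₓₜ = R·arcsin(sin δ₁₃ · sin(θ₁₃ − θ₁₂)) = 6371·arcsin(0.06163·sin(-67.348°)) = -362.578 km
|dₓₜ| = 362.578 km

362.6 km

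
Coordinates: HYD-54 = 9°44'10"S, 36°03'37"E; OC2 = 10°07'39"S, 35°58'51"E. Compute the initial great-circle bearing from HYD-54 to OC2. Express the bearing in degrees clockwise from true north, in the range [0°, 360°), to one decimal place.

HYD-54: φ = -9.73611°, λ = +36.06028°
OC2: φ = -10.12750°, λ = +35.98083°
Δλ = -0.0794°
y = sin Δλ · cos φ₂ = -0.001365
x = cos φ₁ sin φ₂ − sin φ₁ cos φ₂ cos Δλ = -0.006831
θ = atan2(y, x) = -168.7003° → 191.2997° (mod 360°)

191.3°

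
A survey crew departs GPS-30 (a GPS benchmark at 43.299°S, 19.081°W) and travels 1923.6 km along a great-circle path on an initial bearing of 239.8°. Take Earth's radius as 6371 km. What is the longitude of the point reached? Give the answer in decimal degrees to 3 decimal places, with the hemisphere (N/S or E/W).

42.538°W

δ = d/R = 1923.6/6371 = 0.301931 rad
φ₂ = arcsin(sin φ₁ cos δ + cos φ₁ sin δ cos θ)
   = arcsin(-0.68581·0.95476 + 0.72778·0.29736·-0.50302) = -49.78657°
λ₂ = λ₁ + atan2(sin θ sin δ cos φ₁, cos δ − sin φ₁ sin φ₂) = -42.53816°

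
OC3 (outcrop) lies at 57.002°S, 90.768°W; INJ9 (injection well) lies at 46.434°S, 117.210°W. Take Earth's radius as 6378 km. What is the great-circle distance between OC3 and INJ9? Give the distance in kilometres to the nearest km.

2149 km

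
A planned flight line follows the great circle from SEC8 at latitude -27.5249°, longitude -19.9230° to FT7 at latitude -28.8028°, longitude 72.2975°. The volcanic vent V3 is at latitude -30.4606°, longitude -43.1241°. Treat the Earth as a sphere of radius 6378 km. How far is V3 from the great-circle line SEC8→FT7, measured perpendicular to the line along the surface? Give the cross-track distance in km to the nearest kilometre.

1465 km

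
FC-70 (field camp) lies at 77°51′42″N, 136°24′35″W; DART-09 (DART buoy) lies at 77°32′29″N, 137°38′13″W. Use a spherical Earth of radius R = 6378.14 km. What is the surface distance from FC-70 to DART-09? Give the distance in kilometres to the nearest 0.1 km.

46.0 km

FC-70: φ = +77.86167°, λ = -136.40972°
DART-09: φ = +77.54139°, λ = -137.63694°
Δφ = -0.3203°,  Δλ = -1.2272°
a = sin²(Δφ/2) + cos φ₁ cos φ₂ sin²(Δλ/2) = 0.000013
c = 2·arcsin(√a) = 0.007215 rad = 0.4134°
d = R·c = 6378.14 × 0.007215 = 46.0 km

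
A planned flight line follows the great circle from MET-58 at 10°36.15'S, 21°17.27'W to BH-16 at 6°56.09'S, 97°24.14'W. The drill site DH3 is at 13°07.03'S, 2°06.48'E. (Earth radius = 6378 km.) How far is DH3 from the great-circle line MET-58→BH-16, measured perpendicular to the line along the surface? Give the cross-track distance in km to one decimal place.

564.4 km

MET-58: φ = -10.60250°, λ = -21.28783°
BH-16: φ = -6.93483°, λ = -97.40233°
DH3: φ = -13.11717°, λ = +2.10800°
δ₁₃ = central angle MET-58→DH3 = 0.401866 rad  (haversine)
θ₁₃ = bearing MET-58→DH3 = 98.618°,  θ₁₂ = bearing MET-58→BH-16 = 265.559°
dₓₜ = R·arcsin(sin δ₁₃ · sin(θ₁₃ − θ₁₂)) = 6378·arcsin(0.39114·sin(-166.941°)) = -564.407 km
|dₓₜ| = 564.407 km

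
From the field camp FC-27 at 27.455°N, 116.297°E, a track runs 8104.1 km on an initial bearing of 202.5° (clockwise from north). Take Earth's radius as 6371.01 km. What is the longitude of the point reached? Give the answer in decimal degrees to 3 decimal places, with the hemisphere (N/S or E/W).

87.606°E

δ = d/R = 8104.1/6371.01 = 1.272028 rad
φ₂ = arcsin(sin φ₁ cos δ + cos φ₁ sin δ cos θ)
   = arcsin(0.46105·0.29434 + 0.88737·0.95570·-0.92388) = -40.37591°
λ₂ = λ₁ + atan2(sin θ sin δ cos φ₁, cos δ − sin φ₁ sin φ₂) = 87.60635°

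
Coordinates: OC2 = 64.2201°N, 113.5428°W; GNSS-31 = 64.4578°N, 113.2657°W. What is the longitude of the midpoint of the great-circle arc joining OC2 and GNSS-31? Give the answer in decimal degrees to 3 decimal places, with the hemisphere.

113.405°W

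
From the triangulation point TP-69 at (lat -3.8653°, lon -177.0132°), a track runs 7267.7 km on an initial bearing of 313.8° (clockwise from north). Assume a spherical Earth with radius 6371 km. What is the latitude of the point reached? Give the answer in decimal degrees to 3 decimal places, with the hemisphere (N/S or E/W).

36.840°N

δ = d/R = 7267.7/6371 = 1.140747 rad
φ₂ = arcsin(sin φ₁ cos δ + cos φ₁ sin δ cos θ)
   = arcsin(-0.06741·0.41692 + 0.99773·0.90895·0.69214) = 36.84014°
λ₂ = λ₁ + atan2(sin θ sin δ cos φ₁, cos δ − sin φ₁ sin φ₂) = 127.92888°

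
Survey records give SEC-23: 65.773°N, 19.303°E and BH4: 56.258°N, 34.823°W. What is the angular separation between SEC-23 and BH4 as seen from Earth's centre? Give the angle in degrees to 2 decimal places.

Δφ = -9.5150°,  Δλ = -54.1260°
a = sin²(Δφ/2) + cos φ₁ cos φ₂ sin²(Δλ/2) = 0.054060
c = 2·arcsin(√a) = 0.469312 rad = 26.8896°

26.89°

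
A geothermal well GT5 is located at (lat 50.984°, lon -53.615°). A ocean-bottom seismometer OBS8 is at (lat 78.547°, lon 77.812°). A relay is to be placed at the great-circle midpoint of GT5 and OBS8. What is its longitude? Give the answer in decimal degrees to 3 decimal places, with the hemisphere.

Bx = cos φ₂ cos Δλ = -0.131383,  By = cos φ₂ sin Δλ = 0.148883
φₘ = atan2(sin φ₁ + sin φ₂, √((cos φ₁ + Bx)² + By²)) = 73.51611°
λₘ = λ₁ + atan2(By, cos φ₁ + Bx) = -36.97520°

36.975°W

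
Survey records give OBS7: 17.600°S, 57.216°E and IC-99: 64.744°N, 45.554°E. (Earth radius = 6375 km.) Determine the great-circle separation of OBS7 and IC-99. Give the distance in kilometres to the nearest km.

Δφ = 82.3440°,  Δλ = -11.6620°
a = sin²(Δφ/2) + cos φ₁ cos φ₂ sin²(Δλ/2) = 0.437585
c = 2·arcsin(√a) = 1.445640 rad = 82.8291°
d = R·c = 6375 × 1.445640 = 9216.0 km

9216 km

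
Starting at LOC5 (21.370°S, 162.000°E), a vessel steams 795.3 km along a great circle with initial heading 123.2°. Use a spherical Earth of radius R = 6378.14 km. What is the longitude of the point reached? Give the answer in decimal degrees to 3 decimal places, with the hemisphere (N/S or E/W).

δ = d/R = 795.3/6378.14 = 0.124692 rad
φ₂ = arcsin(sin φ₁ cos δ + cos φ₁ sin δ cos θ)
   = arcsin(-0.36439·0.99224 + 0.93125·0.12437·-0.54756) = -25.14926°
λ₂ = λ₁ + atan2(sin θ sin δ cos φ₁, cos δ − sin φ₁ sin φ₂) = 168.60164°

168.602°E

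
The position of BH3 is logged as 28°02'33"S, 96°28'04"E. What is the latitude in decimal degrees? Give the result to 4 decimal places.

28.0425°S

28° + 2′/60 + 33″/3600 = 28 + 0.03333 + 0.00917 = 28.0425°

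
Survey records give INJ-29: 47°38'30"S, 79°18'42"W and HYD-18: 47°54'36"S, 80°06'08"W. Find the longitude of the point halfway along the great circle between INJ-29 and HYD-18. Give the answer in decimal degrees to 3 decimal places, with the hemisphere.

INJ-29: φ = -47.64167°, λ = -79.31167°
HYD-18: φ = -47.91000°, λ = -80.10222°
Bx = cos φ₂ cos Δλ = 0.670233,  By = cos φ₂ sin Δλ = -0.009248
φₘ = atan2(sin φ₁ + sin φ₂, √((cos φ₁ + Bx)² + By²)) = -47.77651°
λₘ = λ₁ + atan2(By, cos φ₁ + Bx) = -79.70592°

79.706°W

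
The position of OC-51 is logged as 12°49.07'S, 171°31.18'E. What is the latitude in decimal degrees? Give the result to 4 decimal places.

12.8178°S

12° + 49.07′/60 = 12 + 0.81783 = 12.8178°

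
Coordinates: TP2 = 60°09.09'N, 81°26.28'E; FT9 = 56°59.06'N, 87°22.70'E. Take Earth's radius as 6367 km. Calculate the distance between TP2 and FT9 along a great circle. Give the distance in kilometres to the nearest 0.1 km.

TP2: φ = +60.15150°, λ = +81.43800°
FT9: φ = +56.98433°, λ = +87.37833°
Δφ = -3.1672°,  Δλ = 5.9403°
a = sin²(Δφ/2) + cos φ₁ cos φ₂ sin²(Δλ/2) = 0.001492
c = 2·arcsin(√a) = 0.077267 rad = 4.4271°
d = R·c = 6367 × 0.077267 = 492.0 km

492.0 km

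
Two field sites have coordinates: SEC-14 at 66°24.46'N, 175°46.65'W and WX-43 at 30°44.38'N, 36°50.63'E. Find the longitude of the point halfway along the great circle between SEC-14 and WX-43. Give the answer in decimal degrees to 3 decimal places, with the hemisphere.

59.285°E

SEC-14: φ = +66.40767°, λ = -175.77750°
WX-43: φ = +30.73967°, λ = +36.84383°
Bx = cos φ₂ cos Δλ = -0.723914,  By = cos φ₂ sin Δλ = -0.463342
φₘ = atan2(sin φ₁ + sin φ₂, √((cos φ₁ + Bx)² + By²)) = 68.40003°
λₘ = λ₁ + atan2(By, cos φ₁ + Bx) = 59.28461°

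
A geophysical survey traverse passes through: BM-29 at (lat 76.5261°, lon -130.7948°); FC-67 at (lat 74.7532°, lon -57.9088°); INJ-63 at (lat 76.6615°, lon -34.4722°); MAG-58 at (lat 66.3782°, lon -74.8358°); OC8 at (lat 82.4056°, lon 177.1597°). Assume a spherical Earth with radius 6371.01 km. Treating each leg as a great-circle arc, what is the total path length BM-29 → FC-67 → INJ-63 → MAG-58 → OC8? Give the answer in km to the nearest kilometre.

7318 km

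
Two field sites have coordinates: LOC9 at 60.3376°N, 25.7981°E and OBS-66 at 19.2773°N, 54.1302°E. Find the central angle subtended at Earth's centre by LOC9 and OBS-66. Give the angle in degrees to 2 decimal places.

Δφ = -41.0603°,  Δλ = 28.3321°
a = sin²(Δφ/2) + cos φ₁ cos φ₂ sin²(Δλ/2) = 0.150970
c = 2·arcsin(√a) = 0.798111 rad = 45.7284°

45.73°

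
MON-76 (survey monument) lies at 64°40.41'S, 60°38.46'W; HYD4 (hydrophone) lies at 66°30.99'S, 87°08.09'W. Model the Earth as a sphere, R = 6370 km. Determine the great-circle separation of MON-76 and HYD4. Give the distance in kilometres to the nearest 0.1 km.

1224.5 km

MON-76: φ = -64.67350°, λ = -60.64100°
HYD4: φ = -66.51650°, λ = -87.13483°
Δφ = -1.8430°,  Δλ = -26.4938°
a = sin²(Δφ/2) + cos φ₁ cos φ₂ sin²(Δλ/2) = 0.009209
c = 2·arcsin(√a) = 0.192227 rad = 11.0138°
d = R·c = 6370 × 0.192227 = 1224.5 km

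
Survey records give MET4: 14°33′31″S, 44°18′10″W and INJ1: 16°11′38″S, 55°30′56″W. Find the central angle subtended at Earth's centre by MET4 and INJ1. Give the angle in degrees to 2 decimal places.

10.93°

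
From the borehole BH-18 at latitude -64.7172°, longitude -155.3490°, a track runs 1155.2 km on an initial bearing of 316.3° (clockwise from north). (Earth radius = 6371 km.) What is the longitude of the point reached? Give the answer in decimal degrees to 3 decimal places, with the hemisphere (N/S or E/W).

δ = d/R = 1155.2/6371 = 0.181322 rad
φ₂ = arcsin(sin φ₁ cos δ + cos φ₁ sin δ cos θ)
   = arcsin(-0.90421·0.98361 + 0.42709·0.18033·0.72297) = -56.48145°
λ₂ = λ₁ + atan2(sin θ sin δ cos φ₁, cos δ − sin φ₁ sin φ₂) = -168.38809°

168.388°W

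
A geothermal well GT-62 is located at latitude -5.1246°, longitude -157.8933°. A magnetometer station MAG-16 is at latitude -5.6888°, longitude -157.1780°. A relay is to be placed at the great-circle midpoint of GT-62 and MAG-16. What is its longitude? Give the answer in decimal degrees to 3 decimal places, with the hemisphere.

Bx = cos φ₂ cos Δλ = 0.994997,  By = cos φ₂ sin Δλ = 0.012423
φₘ = atan2(sin φ₁ + sin φ₂, √((cos φ₁ + Bx)² + By²)) = -5.40680°
λₘ = λ₁ + atan2(By, cos φ₁ + Bx) = -157.53582°

157.536°W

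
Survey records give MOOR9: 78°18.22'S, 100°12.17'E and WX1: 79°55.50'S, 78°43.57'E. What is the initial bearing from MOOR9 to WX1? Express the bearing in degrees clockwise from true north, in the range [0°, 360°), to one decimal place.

237.9°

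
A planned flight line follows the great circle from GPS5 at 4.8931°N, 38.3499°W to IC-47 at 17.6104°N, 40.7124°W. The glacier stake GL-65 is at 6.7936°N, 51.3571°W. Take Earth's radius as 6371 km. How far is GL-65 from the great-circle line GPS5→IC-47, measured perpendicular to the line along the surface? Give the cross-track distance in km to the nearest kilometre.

1373 km

δ₁₃ = central angle GPS5→GL-65 = 0.228246 rad  (haversine)
θ₁₃ = bearing GPS5→GL-65 = 278.985°,  θ₁₂ = bearing GPS5→IC-47 = 349.884°
dₓₜ = R·arcsin(sin δ₁₃ · sin(θ₁₃ − θ₁₂)) = 6371·arcsin(0.22627·sin(-70.899°)) = -1372.793 km
|dₓₜ| = 1372.793 km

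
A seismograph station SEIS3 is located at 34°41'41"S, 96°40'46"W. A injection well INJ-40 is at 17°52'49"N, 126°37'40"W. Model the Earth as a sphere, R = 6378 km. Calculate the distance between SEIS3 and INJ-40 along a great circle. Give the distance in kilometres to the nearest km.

6655 km

SEIS3: φ = -34.69472°, λ = -96.67944°
INJ-40: φ = +17.88028°, λ = -126.62778°
Δφ = 52.5750°,  Δλ = -29.9483°
a = sin²(Δφ/2) + cos φ₁ cos φ₂ sin²(Δλ/2) = 0.248379
c = 2·arcsin(√a) = 1.043450 rad = 59.7853°
d = R·c = 6378 × 1.043450 = 6655.1 km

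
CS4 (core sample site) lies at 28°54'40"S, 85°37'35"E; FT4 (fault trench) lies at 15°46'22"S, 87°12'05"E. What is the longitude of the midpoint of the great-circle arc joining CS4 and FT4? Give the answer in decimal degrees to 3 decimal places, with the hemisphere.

86.451°E

CS4: φ = -28.91111°, λ = +85.62639°
FT4: φ = -15.77278°, λ = +87.20139°
Bx = cos φ₂ cos Δλ = 0.961984,  By = cos φ₂ sin Δλ = 0.026451
φₘ = atan2(sin φ₁ + sin φ₂, √((cos φ₁ + Bx)² + By²)) = -22.34384°
λₘ = λ₁ + atan2(By, cos φ₁ + Bx) = 86.45116°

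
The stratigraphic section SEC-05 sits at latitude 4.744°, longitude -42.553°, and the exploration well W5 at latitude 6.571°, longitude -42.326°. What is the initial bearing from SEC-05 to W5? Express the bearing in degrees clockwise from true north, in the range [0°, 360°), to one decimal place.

Δλ = 0.2270°
y = sin Δλ · cos φ₂ = 0.003936
x = cos φ₁ sin φ₂ − sin φ₁ cos φ₂ cos Δλ = 0.031882
θ = atan2(y, x) = 7.0375° → 7.0375° (mod 360°)

7.0°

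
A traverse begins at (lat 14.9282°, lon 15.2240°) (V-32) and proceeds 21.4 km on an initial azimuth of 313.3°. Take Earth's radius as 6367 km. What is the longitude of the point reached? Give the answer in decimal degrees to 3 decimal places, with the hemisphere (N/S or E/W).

δ = d/R = 21.4/6367 = 0.003361 rad
φ₂ = arcsin(sin φ₁ cos δ + cos φ₁ sin δ cos θ)
   = arcsin(0.25761·0.99999 + 0.96625·0.00336·0.68582) = 15.06023°
λ₂ = λ₁ + atan2(sin θ sin δ cos φ₁, cos δ − sin φ₁ sin φ₂) = 15.07886°

15.079°E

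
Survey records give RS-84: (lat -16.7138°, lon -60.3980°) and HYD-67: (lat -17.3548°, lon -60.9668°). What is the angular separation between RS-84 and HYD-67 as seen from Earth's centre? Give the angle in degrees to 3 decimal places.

Δφ = -0.6410°,  Δλ = -0.5688°
a = sin²(Δφ/2) + cos φ₁ cos φ₂ sin²(Δλ/2) = 0.000054
c = 2·arcsin(√a) = 0.014672 rad = 0.8406°

0.841°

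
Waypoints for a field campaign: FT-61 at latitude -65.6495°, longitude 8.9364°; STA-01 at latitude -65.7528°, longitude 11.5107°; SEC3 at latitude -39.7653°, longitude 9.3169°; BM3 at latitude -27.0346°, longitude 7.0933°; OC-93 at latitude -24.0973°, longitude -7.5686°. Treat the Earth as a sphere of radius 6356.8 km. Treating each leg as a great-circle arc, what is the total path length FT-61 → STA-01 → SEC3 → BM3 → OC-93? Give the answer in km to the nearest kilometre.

5934 km

FT-61→STA-01: c = 0.018575 rad, d = 118.08 km
STA-01→SEC3: c = 0.454095 rad, d = 2886.59 km
SEC3→BM3: c = 0.224520 rad, d = 1427.23 km
BM3→OC-93: c = 0.236310 rad, d = 1502.18 km
Total = 118.08 + 2886.59 + 1427.23 + 1502.18 = 5934.08 km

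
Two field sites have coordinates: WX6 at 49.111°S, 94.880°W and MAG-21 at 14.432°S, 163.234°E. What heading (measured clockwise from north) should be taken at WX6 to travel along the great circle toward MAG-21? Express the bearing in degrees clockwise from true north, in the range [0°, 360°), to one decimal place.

Δλ = -101.8860°
y = sin Δλ · cos φ₂ = -0.947680
x = cos φ₁ sin φ₂ − sin φ₁ cos φ₂ cos Δλ = -0.313937
θ = atan2(y, x) = -108.3284° → 251.6716° (mod 360°)

251.7°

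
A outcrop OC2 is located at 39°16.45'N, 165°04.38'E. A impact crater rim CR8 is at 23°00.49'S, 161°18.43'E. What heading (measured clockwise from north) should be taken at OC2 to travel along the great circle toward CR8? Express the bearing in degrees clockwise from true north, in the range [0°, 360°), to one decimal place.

OC2: φ = +39.27417°, λ = +165.07300°
CR8: φ = -23.00817°, λ = +161.30717°
Δλ = -3.7658°
y = sin Δλ · cos φ₂ = -0.060454
x = cos φ₁ sin φ₂ − sin φ₁ cos φ₂ cos Δλ = -0.883992
θ = atan2(y, x) = -176.0878° → 183.9122° (mod 360°)

183.9°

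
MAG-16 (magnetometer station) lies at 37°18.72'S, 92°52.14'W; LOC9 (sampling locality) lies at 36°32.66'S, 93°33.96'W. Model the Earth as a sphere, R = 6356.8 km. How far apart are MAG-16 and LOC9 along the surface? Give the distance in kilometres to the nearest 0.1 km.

105.2 km

MAG-16: φ = -37.31200°, λ = -92.86900°
LOC9: φ = -36.54433°, λ = -93.56600°
Δφ = 0.7677°,  Δλ = -0.6970°
a = sin²(Δφ/2) + cos φ₁ cos φ₂ sin²(Δλ/2) = 0.000069
c = 2·arcsin(√a) = 0.016555 rad = 0.9485°
d = R·c = 6356.8 × 0.016555 = 105.2 km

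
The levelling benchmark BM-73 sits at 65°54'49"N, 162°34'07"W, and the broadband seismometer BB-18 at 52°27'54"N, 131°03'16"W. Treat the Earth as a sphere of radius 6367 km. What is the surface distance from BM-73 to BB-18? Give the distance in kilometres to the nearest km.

2292 km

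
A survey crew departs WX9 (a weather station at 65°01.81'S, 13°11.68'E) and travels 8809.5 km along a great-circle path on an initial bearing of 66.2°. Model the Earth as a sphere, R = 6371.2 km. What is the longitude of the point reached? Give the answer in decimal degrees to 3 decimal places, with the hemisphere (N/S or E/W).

77.199°E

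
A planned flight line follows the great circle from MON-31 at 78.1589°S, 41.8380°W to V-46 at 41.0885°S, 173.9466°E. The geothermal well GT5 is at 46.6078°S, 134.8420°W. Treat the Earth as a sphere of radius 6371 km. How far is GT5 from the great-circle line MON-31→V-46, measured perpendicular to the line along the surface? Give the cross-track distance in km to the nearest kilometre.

3285 km

δ₁₃ = central angle MON-31→GT5 = 0.790039 rad  (haversine)
θ₁₃ = bearing MON-31→GT5 = 254.959°,  θ₁₂ = bearing MON-31→V-46 = 211.007°
dₓₜ = R·arcsin(sin δ₁₃ · sin(θ₁₃ − θ₁₂)) = 6371·arcsin(0.71038·sin(43.952°)) = 3284.798 km
|dₓₜ| = 3284.798 km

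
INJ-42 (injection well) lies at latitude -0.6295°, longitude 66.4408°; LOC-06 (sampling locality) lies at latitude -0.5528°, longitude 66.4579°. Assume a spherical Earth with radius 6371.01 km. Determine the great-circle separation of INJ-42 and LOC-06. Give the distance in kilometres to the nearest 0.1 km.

8.7 km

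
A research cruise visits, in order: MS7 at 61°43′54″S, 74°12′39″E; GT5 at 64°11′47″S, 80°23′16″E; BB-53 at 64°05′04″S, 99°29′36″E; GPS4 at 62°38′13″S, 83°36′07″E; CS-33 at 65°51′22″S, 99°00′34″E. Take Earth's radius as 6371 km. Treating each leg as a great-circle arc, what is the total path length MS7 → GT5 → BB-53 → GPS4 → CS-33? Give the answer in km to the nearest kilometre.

2968 km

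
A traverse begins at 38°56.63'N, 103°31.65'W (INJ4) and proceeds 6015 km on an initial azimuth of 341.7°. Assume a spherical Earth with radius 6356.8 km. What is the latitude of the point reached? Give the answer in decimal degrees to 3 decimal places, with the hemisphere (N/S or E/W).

INJ4: φ = +38.94383°, λ = -103.52750°
δ = d/R = 6015/6356.8 = 0.946231 rad
φ₂ = arcsin(sin φ₁ cos δ + cos φ₁ sin δ cos θ)
   = arcsin(0.62856·0.58474 + 0.77776·0.81122·0.94943) = 75.14358°
λ₂ = λ₁ + atan2(sin θ sin δ cos φ₁, cos δ − sin φ₁ sin φ₂) = 159.90686°

75.144°N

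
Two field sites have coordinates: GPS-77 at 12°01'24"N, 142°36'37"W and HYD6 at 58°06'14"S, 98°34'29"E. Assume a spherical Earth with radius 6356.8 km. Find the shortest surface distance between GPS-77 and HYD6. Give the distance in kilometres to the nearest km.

GPS-77: φ = +12.02333°, λ = -142.61028°
HYD6: φ = -58.10389°, λ = +98.57472°
Δφ = -70.1272°,  Δλ = -118.8150°
a = sin²(Δφ/2) + cos φ₁ cos φ₂ sin²(Δλ/2) = 0.712970
c = 2·arcsin(√a) = 2.010798 rad = 115.2102°
d = R·c = 6356.8 × 2.010798 = 12782.2 km

12782 km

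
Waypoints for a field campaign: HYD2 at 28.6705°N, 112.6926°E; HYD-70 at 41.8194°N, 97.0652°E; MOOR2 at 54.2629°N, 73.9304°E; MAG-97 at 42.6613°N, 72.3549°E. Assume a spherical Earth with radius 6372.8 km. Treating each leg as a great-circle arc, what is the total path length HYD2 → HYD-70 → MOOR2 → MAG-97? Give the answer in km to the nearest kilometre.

HYD2→HYD-70: c = 0.318804 rad, d = 2031.68 km
HYD-70→MOOR2: c = 0.343726 rad, d = 2190.50 km
MOOR2→MAG-97: c = 0.203292 rad, d = 1295.54 km
Total = 2031.68 + 2190.50 + 1295.54 = 5517.72 km

5518 km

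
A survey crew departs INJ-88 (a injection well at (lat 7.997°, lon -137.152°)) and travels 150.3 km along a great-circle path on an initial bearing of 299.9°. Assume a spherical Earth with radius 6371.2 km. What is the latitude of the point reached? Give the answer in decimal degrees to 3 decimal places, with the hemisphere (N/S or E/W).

8.669°N

δ = d/R = 150.3/6371.2 = 0.023591 rad
φ₂ = arcsin(sin φ₁ cos δ + cos φ₁ sin δ cos θ)
   = arcsin(0.13912·0.99972 + 0.99028·0.02359·0.49849) = 8.66904°
λ₂ = λ₁ + atan2(sin θ sin δ cos φ₁, cos δ − sin φ₁ sin φ₂) = -138.33725°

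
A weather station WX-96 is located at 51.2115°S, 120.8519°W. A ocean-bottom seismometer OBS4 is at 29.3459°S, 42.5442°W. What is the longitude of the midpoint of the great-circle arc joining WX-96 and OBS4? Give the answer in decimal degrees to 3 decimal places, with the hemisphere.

74.106°W

Bx = cos φ₂ cos Δλ = 0.176650,  By = cos φ₂ sin Δλ = 0.853590
φₘ = atan2(sin φ₁ + sin φ₂, √((cos φ₁ + Bx)² + By²)) = -47.28789°
λₘ = λ₁ + atan2(By, cos φ₁ + Bx) = -74.10620°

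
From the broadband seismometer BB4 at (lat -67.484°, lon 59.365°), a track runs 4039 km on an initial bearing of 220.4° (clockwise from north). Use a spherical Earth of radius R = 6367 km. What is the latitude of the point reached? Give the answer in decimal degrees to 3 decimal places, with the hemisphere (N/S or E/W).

δ = d/R = 4039/6367 = 0.634365 rad
φ₂ = arcsin(sin φ₁ cos δ + cos φ₁ sin δ cos θ)
   = arcsin(-0.92377·0.80545 + 0.38294·0.59267·-0.76154) = -66.47516°
λ₂ = λ₁ + atan2(sin θ sin δ cos φ₁, cos δ − sin φ₁ sin φ₂) = -46.40729°

66.475°S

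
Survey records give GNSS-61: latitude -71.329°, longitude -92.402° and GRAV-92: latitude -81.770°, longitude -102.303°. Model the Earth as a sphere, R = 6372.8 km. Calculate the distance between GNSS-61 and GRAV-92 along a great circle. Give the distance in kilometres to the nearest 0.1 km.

1185.1 km

Δφ = -10.4410°,  Δλ = -9.9010°
a = sin²(Δφ/2) + cos φ₁ cos φ₂ sin²(Δλ/2) = 0.008620
c = 2·arcsin(√a) = 0.185958 rad = 10.6546°
d = R·c = 6372.8 × 0.185958 = 1185.1 km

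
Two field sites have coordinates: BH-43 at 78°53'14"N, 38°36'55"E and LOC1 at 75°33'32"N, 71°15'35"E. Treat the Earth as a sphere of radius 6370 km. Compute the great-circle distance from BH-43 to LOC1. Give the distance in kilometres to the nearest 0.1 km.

BH-43: φ = +78.88722°, λ = +38.61528°
LOC1: φ = +75.55889°, λ = +71.25972°
Δφ = -3.3283°,  Δλ = 32.6444°
a = sin²(Δφ/2) + cos φ₁ cos φ₂ sin²(Δλ/2) = 0.004640
c = 2·arcsin(√a) = 0.136338 rad = 7.8116°
d = R·c = 6370 × 0.136338 = 868.5 km

868.5 km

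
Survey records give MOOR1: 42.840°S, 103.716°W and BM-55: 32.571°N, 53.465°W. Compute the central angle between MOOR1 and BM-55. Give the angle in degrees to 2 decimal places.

Δφ = 75.4110°,  Δλ = 50.2510°
a = sin²(Δφ/2) + cos φ₁ cos φ₂ sin²(Δλ/2) = 0.485464
c = 2·arcsin(√a) = 1.541719 rad = 88.3340°

88.33°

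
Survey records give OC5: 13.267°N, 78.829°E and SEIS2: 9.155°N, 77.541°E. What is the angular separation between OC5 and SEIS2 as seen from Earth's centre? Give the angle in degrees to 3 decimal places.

4.302°

Δφ = -4.1120°,  Δλ = -1.2880°
a = sin²(Δφ/2) + cos φ₁ cos φ₂ sin²(Δλ/2) = 0.001408
c = 2·arcsin(√a) = 0.075078 rad = 4.3016°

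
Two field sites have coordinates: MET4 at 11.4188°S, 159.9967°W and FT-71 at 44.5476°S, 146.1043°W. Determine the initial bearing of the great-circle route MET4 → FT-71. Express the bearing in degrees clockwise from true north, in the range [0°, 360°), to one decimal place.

162.7°

Δλ = 13.8924°
y = sin Δλ · cos φ₂ = 0.171111
x = cos φ₁ sin φ₂ − sin φ₁ cos φ₂ cos Δλ = -0.550650
θ = atan2(y, x) = 162.7377° → 162.7377° (mod 360°)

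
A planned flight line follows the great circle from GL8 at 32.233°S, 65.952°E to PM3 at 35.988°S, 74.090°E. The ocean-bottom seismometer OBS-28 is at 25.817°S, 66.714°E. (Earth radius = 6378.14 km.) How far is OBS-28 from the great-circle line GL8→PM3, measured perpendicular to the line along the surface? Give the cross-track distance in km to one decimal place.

649.2 km

δ₁₃ = central angle GL8→OBS-28 = 0.112581 rad  (haversine)
θ₁₃ = bearing GL8→OBS-28 = 6.117°,  θ₁₂ = bearing GL8→PM3 = 121.371°
dₓₜ = R·arcsin(sin δ₁₃ · sin(θ₁₃ − θ₁₂)) = 6378.14·arcsin(0.11234·sin(-115.254°)) = -649.182 km
|dₓₜ| = 649.182 km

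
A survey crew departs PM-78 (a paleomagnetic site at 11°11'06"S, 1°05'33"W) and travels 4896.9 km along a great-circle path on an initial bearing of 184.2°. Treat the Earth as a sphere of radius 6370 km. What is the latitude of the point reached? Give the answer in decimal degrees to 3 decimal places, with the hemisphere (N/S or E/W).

55.047°S

PM-78: φ = -11.18500°, λ = -1.09250°
δ = d/R = 4896.9/6370 = 0.768744 rad
φ₂ = arcsin(sin φ₁ cos δ + cos φ₁ sin δ cos θ)
   = arcsin(-0.19398·0.71878 + 0.98101·0.69523·-0.99731) = -55.04719°
λ₂ = λ₁ + atan2(sin θ sin δ cos φ₁, cos δ − sin φ₁ sin φ₂) = -6.19149°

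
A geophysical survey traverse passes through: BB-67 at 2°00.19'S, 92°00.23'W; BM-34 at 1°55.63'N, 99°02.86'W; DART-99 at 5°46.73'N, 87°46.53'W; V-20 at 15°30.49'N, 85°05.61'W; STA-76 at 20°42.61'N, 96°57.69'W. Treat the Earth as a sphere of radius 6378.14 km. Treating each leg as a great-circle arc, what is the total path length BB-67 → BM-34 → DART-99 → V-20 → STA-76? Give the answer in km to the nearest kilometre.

4725 km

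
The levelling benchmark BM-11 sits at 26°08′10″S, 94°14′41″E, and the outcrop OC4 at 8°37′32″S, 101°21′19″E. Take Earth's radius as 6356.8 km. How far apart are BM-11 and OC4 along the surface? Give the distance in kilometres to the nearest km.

BM-11: φ = -26.13611°, λ = +94.24472°
OC4: φ = -8.62556°, λ = +101.35528°
Δφ = 17.5106°,  Δλ = 7.1106°
a = sin²(Δφ/2) + cos φ₁ cos φ₂ sin²(Δλ/2) = 0.026582
c = 2·arcsin(√a) = 0.327545 rad = 18.7669°
d = R·c = 6356.8 × 0.327545 = 2082.1 km

2082 km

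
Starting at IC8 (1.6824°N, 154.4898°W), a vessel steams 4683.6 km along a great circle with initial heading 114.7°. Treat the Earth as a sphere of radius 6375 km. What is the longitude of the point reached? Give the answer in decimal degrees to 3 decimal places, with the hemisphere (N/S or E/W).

δ = d/R = 4683.6/6375 = 0.734682 rad
φ₂ = arcsin(sin φ₁ cos δ + cos φ₁ sin δ cos θ)
   = arcsin(0.02936·0.74204 + 0.99957·0.67035·-0.41787) = -14.96395°
λ₂ = λ₁ + atan2(sin θ sin δ cos φ₁, cos δ − sin φ₁ sin φ₂) = -115.41034°

115.410°W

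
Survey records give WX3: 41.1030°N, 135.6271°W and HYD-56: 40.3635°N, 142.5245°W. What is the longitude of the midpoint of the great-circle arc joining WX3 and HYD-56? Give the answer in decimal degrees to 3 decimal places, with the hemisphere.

139.095°W

Bx = cos φ₂ cos Δλ = 0.756437,  By = cos φ₂ sin Δλ = -0.091504
φₘ = atan2(sin φ₁ + sin φ₂, √((cos φ₁ + Bx)² + By²)) = 40.78461°
λₘ = λ₁ + atan2(By, cos φ₁ + Bx) = -139.09499°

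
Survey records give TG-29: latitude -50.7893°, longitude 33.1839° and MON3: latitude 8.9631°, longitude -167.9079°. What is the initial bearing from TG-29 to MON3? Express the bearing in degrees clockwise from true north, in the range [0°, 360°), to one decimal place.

150.0°

Δλ = 158.9082°
y = sin Δλ · cos φ₂ = 0.355469
x = cos φ₁ sin φ₂ − sin φ₁ cos φ₂ cos Δλ = -0.615598
θ = atan2(y, x) = 149.9963° → 149.9963° (mod 360°)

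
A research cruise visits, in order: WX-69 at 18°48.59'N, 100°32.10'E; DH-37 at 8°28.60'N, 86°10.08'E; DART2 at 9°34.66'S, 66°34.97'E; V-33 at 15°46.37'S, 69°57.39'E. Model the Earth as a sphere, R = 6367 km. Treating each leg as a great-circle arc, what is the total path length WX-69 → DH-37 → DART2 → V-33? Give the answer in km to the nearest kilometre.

WX-69: φ = +18.80983°, λ = +100.53500°
DH-37: φ = +8.47667°, λ = +86.16800°
DART2: φ = -9.57767°, λ = +66.58283°
V-33: φ = -15.77283°, λ = +69.95650°
WX-69→DH-37: c = 0.302814 rad, d = 1928.01 km
DH-37→DART2: c = 0.463849 rad, d = 2953.33 km
DART2→V-33: c = 0.122424 rad, d = 779.47 km
Total = 1928.01 + 2953.33 + 779.47 = 5660.82 km

5661 km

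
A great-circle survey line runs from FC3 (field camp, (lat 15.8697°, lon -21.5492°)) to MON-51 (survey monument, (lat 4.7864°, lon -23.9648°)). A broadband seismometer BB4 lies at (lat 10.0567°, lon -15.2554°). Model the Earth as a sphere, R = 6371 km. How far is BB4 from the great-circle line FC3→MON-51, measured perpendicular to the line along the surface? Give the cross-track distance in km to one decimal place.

809.7 km

δ₁₃ = central angle FC3→BB4 = 0.147447 rad  (haversine)
θ₁₃ = bearing FC3→BB4 = 132.715°,  θ₁₂ = bearing FC3→MON-51 = 192.340°
dₓₜ = R·arcsin(sin δ₁₃ · sin(θ₁₃ − θ₁₂)) = 6371·arcsin(0.14691·sin(-59.625°)) = -809.680 km
|dₓₜ| = 809.680 km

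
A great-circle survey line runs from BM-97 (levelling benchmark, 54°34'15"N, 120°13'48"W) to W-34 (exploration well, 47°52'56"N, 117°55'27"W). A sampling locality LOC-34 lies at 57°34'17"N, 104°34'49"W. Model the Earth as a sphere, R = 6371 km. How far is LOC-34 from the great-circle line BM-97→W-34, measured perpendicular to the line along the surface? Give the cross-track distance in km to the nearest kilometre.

BM-97: φ = +54.57083°, λ = -120.23000°
W-34: φ = +47.88222°, λ = -117.92417°
LOC-34: φ = +57.57139°, λ = -104.58028°
δ₁₃ = central angle BM-97→LOC-34 = 0.160765 rad  (haversine)
θ₁₃ = bearing BM-97→LOC-34 = 64.646°,  θ₁₂ = bearing BM-97→W-34 = 166.909°
dₓₜ = R·arcsin(sin δ₁₃ · sin(θ₁₃ − θ₁₂)) = 6371·arcsin(0.16007·sin(-102.262°)) = -1000.674 km
|dₓₜ| = 1000.674 km

1001 km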